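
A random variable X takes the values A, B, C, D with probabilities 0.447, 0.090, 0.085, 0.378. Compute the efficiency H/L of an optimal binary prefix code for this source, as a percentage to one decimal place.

Entropy H = −Σ p log₂ p ≈ 1.6647 bits.
Huffman merges: 17/200+9/100→7/40; 7/40+189/500→553/1000; 447/1000+553/1000→1. L = 216/125 ≈ 1.7280.
Efficiency = H/L = 1.6647/1.7280 = 96.3%.

96.3%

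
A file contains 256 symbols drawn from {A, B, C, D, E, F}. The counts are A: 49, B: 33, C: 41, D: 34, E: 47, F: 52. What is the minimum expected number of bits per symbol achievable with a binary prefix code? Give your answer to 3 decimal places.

2.605 bits/symbol

Probabilities are the counts divided by 256.
Repeatedly combine the two least-probable nodes; the expected code length is the sum of the merged weights.
merge 33/256 + 17/128 → 67/256
merge 41/256 + 47/256 → 11/32
merge 49/256 + 13/64 → 101/256
merge 67/256 + 11/32 → 155/256
merge 101/256 + 155/256 → 1
L = 67/256 + 11/32 + 101/256 + 155/256 + 1 = 667/256 ≈ 2.605 bits/symbol.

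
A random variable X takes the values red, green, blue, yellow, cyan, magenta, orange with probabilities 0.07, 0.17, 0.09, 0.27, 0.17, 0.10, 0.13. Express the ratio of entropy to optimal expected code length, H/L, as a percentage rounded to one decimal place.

98.4%

Entropy H = −Σ p log₂ p ≈ 2.6752 bits.
Huffman merges: 7/100+9/100→4/25; 1/10+13/100→23/100; 4/25+17/100→33/100; 17/100+23/100→2/5; 27/100+33/100→3/5; 2/5+3/5→1. L = 68/25 ≈ 2.7200.
Efficiency = H/L = 2.6752/2.7200 = 98.4%.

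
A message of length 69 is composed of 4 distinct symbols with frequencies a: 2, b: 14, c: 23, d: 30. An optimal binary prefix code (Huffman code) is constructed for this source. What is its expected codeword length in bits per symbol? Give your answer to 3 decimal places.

1.797 bits/symbol

Probabilities are the counts divided by 69.
Repeatedly combine the two least-probable nodes; the expected code length is the sum of the merged weights.
merge 2/69 + 14/69 → 16/69
merge 16/69 + 1/3 → 13/23
merge 10/23 + 13/23 → 1
L = 16/69 + 13/23 + 1 = 124/69 ≈ 1.797 bits/symbol.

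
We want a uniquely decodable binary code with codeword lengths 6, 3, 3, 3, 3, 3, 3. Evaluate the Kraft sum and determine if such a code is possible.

With common denominator 2^6 = 64: Σ 2^(−ℓᵢ) = 1/64 + 8/64 + 8/64 + 8/64 + 8/64 + 8/64 + 8/64 = 49/64 = 0.765625.
Kraft's inequality requires Σ ≤ 1; here Σ = 0.765625 ≤ 1, so such a prefix code exists.

0.765625; yes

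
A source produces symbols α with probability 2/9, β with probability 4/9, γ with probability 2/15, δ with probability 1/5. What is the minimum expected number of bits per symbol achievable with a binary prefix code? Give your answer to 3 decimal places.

Repeatedly combine the two least-probable nodes; the expected code length is the sum of the merged weights.
merge 2/15 + 1/5 → 1/3
merge 2/9 + 1/3 → 5/9
merge 4/9 + 5/9 → 1
L = 1/3 + 5/9 + 1 = 17/9 ≈ 1.889 bits/symbol.

1.889 bits/symbol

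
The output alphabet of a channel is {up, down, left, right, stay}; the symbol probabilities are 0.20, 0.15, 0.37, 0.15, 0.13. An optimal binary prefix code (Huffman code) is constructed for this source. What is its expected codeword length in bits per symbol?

2.26 bits/symbol

Repeatedly combine the two least-probable nodes; the expected code length is the sum of the merged weights.
merge 13/100 + 3/20 → 7/25
merge 3/20 + 1/5 → 7/20
merge 7/25 + 7/20 → 63/100
merge 37/100 + 63/100 → 1
L = 7/25 + 7/20 + 63/100 + 1 = 113/50 = 2.26 bits/symbol.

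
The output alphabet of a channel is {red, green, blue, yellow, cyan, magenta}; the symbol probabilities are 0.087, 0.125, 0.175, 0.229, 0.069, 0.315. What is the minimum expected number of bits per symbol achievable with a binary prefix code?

2.437 bits/symbol

Repeatedly combine the two least-probable nodes; the expected code length is the sum of the merged weights.
merge 69/1000 + 87/1000 → 39/250
merge 1/8 + 39/250 → 281/1000
merge 7/40 + 229/1000 → 101/250
merge 281/1000 + 63/200 → 149/250
merge 101/250 + 149/250 → 1
L = 39/250 + 281/1000 + 101/250 + 149/250 + 1 = 2437/1000 = 2.437 bits/symbol.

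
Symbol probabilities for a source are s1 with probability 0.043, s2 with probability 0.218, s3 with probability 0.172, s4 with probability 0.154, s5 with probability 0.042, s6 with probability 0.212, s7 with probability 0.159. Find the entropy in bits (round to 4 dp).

2.6150 bits

H = −Σ pᵢ log₂ pᵢ.
−0.043·log₂(0.043) = 0.1952
−0.218·log₂(0.218) = 0.4791
−0.172·log₂(0.172) = 0.4368
−0.154·log₂(0.154) = 0.4156
−0.042·log₂(0.042) = 0.1921
−0.212·log₂(0.212) = 0.4744
−0.159·log₂(0.159) = 0.4218
Sum ≈ 2.6150 → 2.6150 bits.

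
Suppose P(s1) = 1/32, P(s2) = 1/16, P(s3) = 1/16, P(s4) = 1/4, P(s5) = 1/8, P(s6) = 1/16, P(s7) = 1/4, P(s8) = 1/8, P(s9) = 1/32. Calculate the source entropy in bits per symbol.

2.8125 bits

Each probability is a power of 1/2, so log₂(1/p) is an integer.
H = Σ p·log₂(1/p) = 1/32·5 + 1/16·4 + 1/16·4 + 1/4·2 + 1/8·3 + 1/16·4 + 1/4·2 + 1/8·3 + 1/32·5 = 2.8125 bits.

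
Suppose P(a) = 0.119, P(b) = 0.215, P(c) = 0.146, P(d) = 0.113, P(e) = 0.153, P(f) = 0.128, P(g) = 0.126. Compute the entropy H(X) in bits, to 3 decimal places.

H = −Σ pᵢ log₂ pᵢ.
−0.119·log₂(0.119) = 0.3654
−0.215·log₂(0.215) = 0.4768
−0.146·log₂(0.146) = 0.4053
−0.113·log₂(0.113) = 0.3555
−0.153·log₂(0.153) = 0.4144
−0.128·log₂(0.128) = 0.3796
−0.126·log₂(0.126) = 0.3766
Sum ≈ 2.7735 → 2.774 bits.

2.774 bits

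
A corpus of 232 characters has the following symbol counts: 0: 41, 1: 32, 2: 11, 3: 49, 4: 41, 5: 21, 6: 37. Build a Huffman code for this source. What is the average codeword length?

2.75 bits/symbol

Probabilities are the counts divided by 232.
Repeatedly combine the two least-probable nodes; the expected code length is the sum of the merged weights.
merge 11/232 + 21/232 → 4/29
merge 4/29 + 4/29 → 8/29
merge 37/232 + 41/232 → 39/116
merge 41/232 + 49/232 → 45/116
merge 8/29 + 39/116 → 71/116
merge 45/116 + 71/116 → 1
L = 4/29 + 8/29 + 39/116 + 45/116 + 71/116 + 1 = 11/4 = 2.75 bits/symbol.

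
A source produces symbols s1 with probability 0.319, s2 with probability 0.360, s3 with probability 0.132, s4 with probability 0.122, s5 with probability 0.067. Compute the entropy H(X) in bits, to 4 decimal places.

H = −Σ pᵢ log₂ pᵢ.
−0.319·log₂(0.319) = 0.5258
−0.360·log₂(0.360) = 0.5306
−0.132·log₂(0.132) = 0.3856
−0.122·log₂(0.122) = 0.3703
−0.067·log₂(0.067) = 0.2613
Sum ≈ 2.0736 → 2.0736 bits.

2.0736 bits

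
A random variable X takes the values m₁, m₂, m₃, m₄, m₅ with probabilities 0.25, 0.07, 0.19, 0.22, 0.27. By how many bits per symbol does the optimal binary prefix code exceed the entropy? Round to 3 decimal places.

0.046 bits

Entropy H = −Σ p log₂ p ≈ 2.2144 bits.
Huffman merges: 7/100+19/100→13/50; 11/50+1/4→47/100; 13/50+27/100→53/100; 47/100+53/100→1. L = 113/50 ≈ 2.2600.
L − H = 2.2600 − 2.2144 = 0.046 bits.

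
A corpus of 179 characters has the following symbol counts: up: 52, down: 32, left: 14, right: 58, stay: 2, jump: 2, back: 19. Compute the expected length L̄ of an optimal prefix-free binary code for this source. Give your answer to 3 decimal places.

2.330 bits/symbol

Probabilities are the counts divided by 179.
Repeatedly combine the two least-probable nodes; the expected code length is the sum of the merged weights.
merge 2/179 + 2/179 → 4/179
merge 4/179 + 14/179 → 18/179
merge 18/179 + 19/179 → 37/179
merge 32/179 + 37/179 → 69/179
merge 52/179 + 58/179 → 110/179
merge 69/179 + 110/179 → 1
L = 4/179 + 18/179 + 37/179 + 69/179 + 110/179 + 1 = 417/179 ≈ 2.330 bits/symbol.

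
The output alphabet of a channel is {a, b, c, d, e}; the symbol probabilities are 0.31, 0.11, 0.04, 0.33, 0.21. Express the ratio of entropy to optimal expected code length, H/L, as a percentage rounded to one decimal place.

Entropy H = −Σ p log₂ p ≈ 2.0605 bits.
Huffman merges: 1/25+11/100→3/20; 3/20+21/100→9/25; 31/100+33/100→16/25; 9/25+16/25→1. L = 43/20 ≈ 2.1500.
Efficiency = H/L = 2.0605/2.1500 = 95.8%.

95.8%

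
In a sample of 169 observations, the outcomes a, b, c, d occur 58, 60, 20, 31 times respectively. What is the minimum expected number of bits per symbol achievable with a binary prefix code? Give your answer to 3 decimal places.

1.947 bits/symbol

Probabilities are the counts divided by 169.
Repeatedly combine the two least-probable nodes; the expected code length is the sum of the merged weights.
merge 20/169 + 31/169 → 51/169
merge 51/169 + 58/169 → 109/169
merge 60/169 + 109/169 → 1
L = 51/169 + 109/169 + 1 = 329/169 ≈ 1.947 bits/symbol.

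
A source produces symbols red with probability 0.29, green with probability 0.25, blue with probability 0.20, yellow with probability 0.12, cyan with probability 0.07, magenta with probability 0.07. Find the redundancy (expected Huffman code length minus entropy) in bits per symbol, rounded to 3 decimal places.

0.014 bits

Entropy H = −Σ p log₂ p ≈ 2.3865 bits.
Huffman merges: 7/100+7/100→7/50; 3/25+7/50→13/50; 1/5+1/4→9/20; 13/50+29/100→11/20; 9/20+11/20→1. L = 12/5 ≈ 2.4000.
L − H = 2.4000 − 2.3865 = 0.014 bits.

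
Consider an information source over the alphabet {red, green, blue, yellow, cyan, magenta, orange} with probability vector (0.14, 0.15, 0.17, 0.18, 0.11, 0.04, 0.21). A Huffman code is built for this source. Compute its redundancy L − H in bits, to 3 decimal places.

0.064 bits

Entropy H = −Σ p log₂ p ≈ 2.6964 bits.
Huffman merges: 1/25+11/100→3/20; 7/50+3/20→29/100; 3/20+17/100→8/25; 9/50+21/100→39/100; 29/100+8/25→61/100; 39/100+61/100→1. L = 69/25 ≈ 2.7600.
L − H = 2.7600 − 2.6964 = 0.064 bits.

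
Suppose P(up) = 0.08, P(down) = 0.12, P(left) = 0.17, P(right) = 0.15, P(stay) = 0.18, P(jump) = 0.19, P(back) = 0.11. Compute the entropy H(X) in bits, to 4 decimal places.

2.7545 bits

H = −Σ pᵢ log₂ pᵢ.
−0.08·log₂(0.08) = 0.2915
−0.12·log₂(0.12) = 0.3671
−0.17·log₂(0.17) = 0.4346
−0.15·log₂(0.15) = 0.4105
−0.18·log₂(0.18) = 0.4453
−0.19·log₂(0.19) = 0.4552
−0.11·log₂(0.11) = 0.3503
Sum ≈ 2.7545 → 2.7545 bits.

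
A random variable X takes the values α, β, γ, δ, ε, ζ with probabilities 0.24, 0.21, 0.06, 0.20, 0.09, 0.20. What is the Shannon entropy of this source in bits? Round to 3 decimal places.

H = −Σ pᵢ log₂ pᵢ.
−0.24·log₂(0.24) = 0.4941
−0.21·log₂(0.21) = 0.4728
−0.06·log₂(0.06) = 0.2435
−0.20·log₂(0.20) = 0.4644
−0.09·log₂(0.09) = 0.3127
−0.20·log₂(0.20) = 0.4644
Sum ≈ 2.4519 → 2.452 bits.

2.452 bits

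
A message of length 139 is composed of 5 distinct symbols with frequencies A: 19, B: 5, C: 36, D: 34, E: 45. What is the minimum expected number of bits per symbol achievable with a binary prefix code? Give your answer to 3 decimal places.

Probabilities are the counts divided by 139.
Repeatedly combine the two least-probable nodes; the expected code length is the sum of the merged weights.
merge 5/139 + 19/139 → 24/139
merge 24/139 + 34/139 → 58/139
merge 36/139 + 45/139 → 81/139
merge 58/139 + 81/139 → 1
L = 24/139 + 58/139 + 81/139 + 1 = 302/139 ≈ 2.173 bits/symbol.

2.173 bits/symbol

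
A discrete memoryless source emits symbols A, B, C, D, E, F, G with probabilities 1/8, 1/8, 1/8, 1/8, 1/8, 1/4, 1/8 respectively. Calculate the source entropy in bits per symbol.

2.75 bits

Each probability is a power of 1/2, so log₂(1/p) is an integer.
H = Σ p·log₂(1/p) = 1/8·3 + 1/8·3 + 1/8·3 + 1/8·3 + 1/8·3 + 1/4·2 + 1/8·3 = 2.75 bits.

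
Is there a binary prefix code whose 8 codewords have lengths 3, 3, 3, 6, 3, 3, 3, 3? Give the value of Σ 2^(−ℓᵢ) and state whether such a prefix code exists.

0.890625; yes

With common denominator 2^6 = 64: Σ 2^(−ℓᵢ) = 8/64 + 8/64 + 8/64 + 1/64 + 8/64 + 8/64 + 8/64 + 8/64 = 57/64 = 0.890625.
Kraft's inequality requires Σ ≤ 1; here Σ = 0.890625 ≤ 1, so such a prefix code exists.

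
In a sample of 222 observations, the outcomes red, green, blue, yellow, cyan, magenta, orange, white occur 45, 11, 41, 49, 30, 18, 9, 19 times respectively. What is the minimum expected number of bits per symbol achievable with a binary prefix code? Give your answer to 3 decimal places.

Probabilities are the counts divided by 222.
Repeatedly combine the two least-probable nodes; the expected code length is the sum of the merged weights.
merge 3/74 + 11/222 → 10/111
merge 3/37 + 19/222 → 1/6
merge 10/111 + 5/37 → 25/111
merge 1/6 + 41/222 → 13/37
merge 15/74 + 49/222 → 47/111
merge 25/111 + 13/37 → 64/111
merge 47/111 + 64/111 → 1
L = 10/111 + 1/6 + 25/111 + 13/37 + 47/111 + 64/111 + 1 = 17/6 ≈ 2.833 bits/symbol.

2.833 bits/symbol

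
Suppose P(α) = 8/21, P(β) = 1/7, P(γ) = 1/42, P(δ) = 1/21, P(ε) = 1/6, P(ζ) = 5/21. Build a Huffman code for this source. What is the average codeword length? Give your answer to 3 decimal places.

2.286 bits/symbol

Repeatedly combine the two least-probable nodes; the expected code length is the sum of the merged weights.
merge 1/42 + 1/21 → 1/14
merge 1/14 + 1/7 → 3/14
merge 1/6 + 3/14 → 8/21
merge 5/21 + 8/21 → 13/21
merge 8/21 + 13/21 → 1
L = 1/14 + 3/14 + 8/21 + 13/21 + 1 = 16/7 ≈ 2.286 bits/symbol.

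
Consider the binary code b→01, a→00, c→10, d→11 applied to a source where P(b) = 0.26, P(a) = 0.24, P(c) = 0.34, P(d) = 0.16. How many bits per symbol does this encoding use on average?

2 bits/symbol

L̄ = Σ pᵢ·ℓᵢ = 0.26·2 + 0.24·2 + 0.34·2 + 0.16·2 = 2 bits/symbol.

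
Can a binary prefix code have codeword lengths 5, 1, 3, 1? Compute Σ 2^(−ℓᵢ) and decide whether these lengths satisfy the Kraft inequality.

1.15625; no

With common denominator 2^5 = 32: Σ 2^(−ℓᵢ) = 1/32 + 16/32 + 4/32 + 16/32 = 37/32 = 1.15625.
Kraft's inequality requires Σ ≤ 1; here Σ = 1.15625 > 1, so no such prefix code exists.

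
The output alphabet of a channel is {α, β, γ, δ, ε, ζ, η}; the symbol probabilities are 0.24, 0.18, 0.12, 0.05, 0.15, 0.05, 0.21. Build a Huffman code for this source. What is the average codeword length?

2.65 bits/symbol

Repeatedly combine the two least-probable nodes; the expected code length is the sum of the merged weights.
merge 1/20 + 1/20 → 1/10
merge 1/10 + 3/25 → 11/50
merge 3/20 + 9/50 → 33/100
merge 21/100 + 11/50 → 43/100
merge 6/25 + 33/100 → 57/100
merge 43/100 + 57/100 → 1
L = 1/10 + 11/50 + 33/100 + 43/100 + 57/100 + 1 = 53/20 = 2.65 bits/symbol.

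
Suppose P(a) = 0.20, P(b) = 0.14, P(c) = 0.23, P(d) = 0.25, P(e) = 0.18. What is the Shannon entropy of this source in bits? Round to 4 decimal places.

H = −Σ pᵢ log₂ pᵢ.
−0.20·log₂(0.20) = 0.4644
−0.14·log₂(0.14) = 0.3971
−0.23·log₂(0.23) = 0.4877
−0.25·log₂(0.25) = 0.5000
−0.18·log₂(0.18) = 0.4453
Sum ≈ 2.2945 → 2.2945 bits.

2.2945 bits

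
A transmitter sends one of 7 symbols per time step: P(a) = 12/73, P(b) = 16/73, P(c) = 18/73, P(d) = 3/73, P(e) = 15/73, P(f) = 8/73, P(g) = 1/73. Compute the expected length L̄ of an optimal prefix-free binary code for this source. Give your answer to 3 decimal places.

2.548 bits/symbol

Repeatedly combine the two least-probable nodes; the expected code length is the sum of the merged weights.
merge 1/73 + 3/73 → 4/73
merge 4/73 + 8/73 → 12/73
merge 12/73 + 12/73 → 24/73
merge 15/73 + 16/73 → 31/73
merge 18/73 + 24/73 → 42/73
merge 31/73 + 42/73 → 1
L = 4/73 + 12/73 + 24/73 + 31/73 + 42/73 + 1 = 186/73 ≈ 2.548 bits/symbol.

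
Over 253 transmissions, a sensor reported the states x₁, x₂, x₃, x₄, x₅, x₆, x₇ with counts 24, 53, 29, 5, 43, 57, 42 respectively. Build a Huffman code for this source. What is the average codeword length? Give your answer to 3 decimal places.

Probabilities are the counts divided by 253.
Repeatedly combine the two least-probable nodes; the expected code length is the sum of the merged weights.
merge 5/253 + 24/253 → 29/253
merge 29/253 + 29/253 → 58/253
merge 42/253 + 43/253 → 85/253
merge 53/253 + 57/253 → 10/23
merge 58/253 + 85/253 → 13/23
merge 10/23 + 13/23 → 1
L = 29/253 + 58/253 + 85/253 + 10/23 + 13/23 + 1 = 678/253 ≈ 2.680 bits/symbol.

2.680 bits/symbol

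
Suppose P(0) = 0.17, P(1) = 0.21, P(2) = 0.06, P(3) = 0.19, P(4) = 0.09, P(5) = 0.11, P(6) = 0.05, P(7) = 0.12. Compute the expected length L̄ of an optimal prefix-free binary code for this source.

Repeatedly combine the two least-probable nodes; the expected code length is the sum of the merged weights.
merge 1/20 + 3/50 → 11/100
merge 9/100 + 11/100 → 1/5
merge 11/100 + 3/25 → 23/100
merge 17/100 + 19/100 → 9/25
merge 1/5 + 21/100 → 41/100
merge 23/100 + 9/25 → 59/100
merge 41/100 + 59/100 → 1
L = 11/100 + 1/5 + 23/100 + 9/25 + 41/100 + 59/100 + 1 = 29/10 = 2.9 bits/symbol.

2.9 bits/symbol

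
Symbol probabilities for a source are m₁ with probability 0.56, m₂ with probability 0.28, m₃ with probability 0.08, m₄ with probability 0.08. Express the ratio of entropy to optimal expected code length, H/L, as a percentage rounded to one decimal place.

97.9%

Entropy H = −Σ p log₂ p ≈ 1.5657 bits.
Huffman merges: 2/25+2/25→4/25; 4/25+7/25→11/25; 11/25+14/25→1. L = 8/5 ≈ 1.6000.
Efficiency = H/L = 1.5657/1.6000 = 97.9%.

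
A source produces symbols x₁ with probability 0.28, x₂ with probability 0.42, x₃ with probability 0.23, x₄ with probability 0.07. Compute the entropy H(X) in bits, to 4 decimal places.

H = −Σ pᵢ log₂ pᵢ.
−0.28·log₂(0.28) = 0.5142
−0.42·log₂(0.42) = 0.5256
−0.23·log₂(0.23) = 0.4877
−0.07·log₂(0.07) = 0.2686
Sum ≈ 1.7961 → 1.7961 bits.

1.7961 bits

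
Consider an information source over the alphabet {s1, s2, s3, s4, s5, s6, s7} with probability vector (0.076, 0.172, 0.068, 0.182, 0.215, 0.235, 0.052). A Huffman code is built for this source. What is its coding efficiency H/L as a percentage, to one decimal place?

98.1%

Entropy H = −Σ p log₂ p ≈ 2.6200 bits.
Huffman merges: 13/250+17/250→3/25; 19/250+3/25→49/250; 43/250+91/500→177/500; 49/250+43/200→411/1000; 47/200+177/500→589/1000; 411/1000+589/1000→1. L = 267/100 ≈ 2.6700.
Efficiency = H/L = 2.6200/2.6700 = 98.1%.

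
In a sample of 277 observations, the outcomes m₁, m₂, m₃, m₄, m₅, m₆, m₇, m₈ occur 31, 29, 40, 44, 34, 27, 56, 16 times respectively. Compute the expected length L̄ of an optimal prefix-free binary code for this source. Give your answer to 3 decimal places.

Probabilities are the counts divided by 277.
Repeatedly combine the two least-probable nodes; the expected code length is the sum of the merged weights.
merge 16/277 + 27/277 → 43/277
merge 29/277 + 31/277 → 60/277
merge 34/277 + 40/277 → 74/277
merge 43/277 + 44/277 → 87/277
merge 56/277 + 60/277 → 116/277
merge 74/277 + 87/277 → 161/277
merge 116/277 + 161/277 → 1
L = 43/277 + 60/277 + 74/277 + 87/277 + 116/277 + 161/277 + 1 = 818/277 ≈ 2.953 bits/symbol.

2.953 bits/symbol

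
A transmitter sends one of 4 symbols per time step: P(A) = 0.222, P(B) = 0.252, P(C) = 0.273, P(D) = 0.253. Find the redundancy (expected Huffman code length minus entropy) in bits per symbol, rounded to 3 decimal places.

0.004 bits

Entropy H = −Σ p log₂ p ≈ 1.9961 bits.
Huffman merges: 111/500+63/250→237/500; 253/1000+273/1000→263/500; 237/500+263/500→1. L = 2 ≈ 2.0000.
L − H = 2.0000 − 1.9961 = 0.004 bits.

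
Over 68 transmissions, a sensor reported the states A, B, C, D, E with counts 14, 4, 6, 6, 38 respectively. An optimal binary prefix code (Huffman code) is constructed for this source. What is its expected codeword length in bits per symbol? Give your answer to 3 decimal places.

Probabilities are the counts divided by 68.
Repeatedly combine the two least-probable nodes; the expected code length is the sum of the merged weights.
merge 1/17 + 3/34 → 5/34
merge 3/34 + 5/34 → 4/17
merge 7/34 + 4/17 → 15/34
merge 15/34 + 19/34 → 1
L = 5/34 + 4/17 + 15/34 + 1 = 31/17 ≈ 1.824 bits/symbol.

1.824 bits/symbol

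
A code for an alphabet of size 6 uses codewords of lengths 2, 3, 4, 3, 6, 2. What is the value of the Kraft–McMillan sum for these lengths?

0.828125

With common denominator 2^6 = 64: Σ 2^(−ℓᵢ) = 16/64 + 8/64 + 4/64 + 8/64 + 1/64 + 16/64 = 53/64 = 0.828125.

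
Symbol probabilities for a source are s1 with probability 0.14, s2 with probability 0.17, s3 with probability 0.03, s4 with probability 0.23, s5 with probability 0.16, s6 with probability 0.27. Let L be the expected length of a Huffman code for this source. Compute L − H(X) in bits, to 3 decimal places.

0.096 bits

Entropy H = −Σ p log₂ p ≈ 2.4042 bits.
Huffman merges: 3/100+7/50→17/100; 4/25+17/100→33/100; 17/100+23/100→2/5; 27/100+33/100→3/5; 2/5+3/5→1. L = 5/2 ≈ 2.5000.
L − H = 2.5000 − 2.4042 = 0.096 bits.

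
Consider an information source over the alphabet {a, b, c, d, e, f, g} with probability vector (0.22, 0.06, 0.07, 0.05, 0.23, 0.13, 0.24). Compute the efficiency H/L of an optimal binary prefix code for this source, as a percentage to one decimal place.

99.0%

Entropy H = −Σ p log₂ p ≈ 2.5732 bits.
Huffman merges: 1/20+3/50→11/100; 7/100+11/100→9/50; 13/100+9/50→31/100; 11/50+23/100→9/20; 6/25+31/100→11/20; 9/20+11/20→1. L = 13/5 ≈ 2.6000.
Efficiency = H/L = 2.5732/2.6000 = 99.0%.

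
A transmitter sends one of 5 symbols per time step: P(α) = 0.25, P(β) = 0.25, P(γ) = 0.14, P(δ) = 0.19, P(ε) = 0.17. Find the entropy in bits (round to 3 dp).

2.287 bits

H = −Σ pᵢ log₂ pᵢ.
−0.25·log₂(0.25) = 0.5000
−0.25·log₂(0.25) = 0.5000
−0.14·log₂(0.14) = 0.3971
−0.19·log₂(0.19) = 0.4552
−0.17·log₂(0.17) = 0.4346
Sum ≈ 2.2869 → 2.287 bits.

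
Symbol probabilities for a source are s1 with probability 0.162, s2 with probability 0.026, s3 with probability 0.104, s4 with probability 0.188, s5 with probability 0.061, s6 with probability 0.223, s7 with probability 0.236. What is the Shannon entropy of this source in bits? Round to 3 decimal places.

H = −Σ pᵢ log₂ pᵢ.
−0.162·log₂(0.162) = 0.4254
−0.026·log₂(0.026) = 0.1369
−0.104·log₂(0.104) = 0.3396
−0.188·log₂(0.188) = 0.4533
−0.061·log₂(0.061) = 0.2461
−0.223·log₂(0.223) = 0.4828
−0.236·log₂(0.236) = 0.4916
Sum ≈ 2.5757 → 2.576 bits.

2.576 bits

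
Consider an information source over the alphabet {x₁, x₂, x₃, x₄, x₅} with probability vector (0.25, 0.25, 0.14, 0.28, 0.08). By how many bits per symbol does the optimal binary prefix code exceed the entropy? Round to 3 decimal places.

Entropy H = −Σ p log₂ p ≈ 2.2028 bits.
Huffman merges: 2/25+7/50→11/50; 11/50+1/4→47/100; 1/4+7/25→53/100; 47/100+53/100→1. L = 111/50 ≈ 2.2200.
L − H = 2.2200 − 2.2028 = 0.017 bits.

0.017 bits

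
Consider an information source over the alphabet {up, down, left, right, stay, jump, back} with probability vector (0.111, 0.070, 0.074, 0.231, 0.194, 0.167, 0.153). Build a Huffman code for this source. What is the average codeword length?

2.719 bits/symbol

Repeatedly combine the two least-probable nodes; the expected code length is the sum of the merged weights.
merge 7/100 + 37/500 → 18/125
merge 111/1000 + 18/125 → 51/200
merge 153/1000 + 167/1000 → 8/25
merge 97/500 + 231/1000 → 17/40
merge 51/200 + 8/25 → 23/40
merge 17/40 + 23/40 → 1
L = 18/125 + 51/200 + 8/25 + 17/40 + 23/40 + 1 = 2719/1000 = 2.719 bits/symbol.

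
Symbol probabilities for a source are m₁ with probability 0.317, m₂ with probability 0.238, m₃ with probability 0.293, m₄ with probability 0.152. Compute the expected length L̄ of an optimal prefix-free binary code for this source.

Repeatedly combine the two least-probable nodes; the expected code length is the sum of the merged weights.
merge 19/125 + 119/500 → 39/100
merge 293/1000 + 317/1000 → 61/100
merge 39/100 + 61/100 → 1
L = 39/100 + 61/100 + 1 = 2 bits/symbol.

2 bits/symbol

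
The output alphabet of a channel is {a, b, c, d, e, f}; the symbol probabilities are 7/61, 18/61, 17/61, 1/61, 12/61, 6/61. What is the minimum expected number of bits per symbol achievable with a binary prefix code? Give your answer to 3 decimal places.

Repeatedly combine the two least-probable nodes; the expected code length is the sum of the merged weights.
merge 1/61 + 6/61 → 7/61
merge 7/61 + 7/61 → 14/61
merge 12/61 + 14/61 → 26/61
merge 17/61 + 18/61 → 35/61
merge 26/61 + 35/61 → 1
L = 7/61 + 14/61 + 26/61 + 35/61 + 1 = 143/61 ≈ 2.344 bits/symbol.

2.344 bits/symbol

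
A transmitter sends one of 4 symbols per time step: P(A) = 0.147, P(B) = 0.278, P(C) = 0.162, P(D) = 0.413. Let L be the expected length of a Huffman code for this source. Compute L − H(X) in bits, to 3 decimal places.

Entropy H = −Σ p log₂ p ≈ 1.8723 bits.
Huffman merges: 147/1000+81/500→309/1000; 139/500+309/1000→587/1000; 413/1000+587/1000→1. L = 237/125 ≈ 1.8960.
L − H = 1.8960 − 1.8723 = 0.024 bits.

0.024 bits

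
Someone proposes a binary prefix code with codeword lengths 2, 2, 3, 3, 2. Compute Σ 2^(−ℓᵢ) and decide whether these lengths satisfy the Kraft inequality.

1; yes

With common denominator 2^3 = 8: Σ 2^(−ℓᵢ) = 2/8 + 2/8 + 1/8 + 1/8 + 2/8 = 8/8 = 1.
Kraft's inequality requires Σ ≤ 1; here Σ = 1 ≤ 1, so such a prefix code exists.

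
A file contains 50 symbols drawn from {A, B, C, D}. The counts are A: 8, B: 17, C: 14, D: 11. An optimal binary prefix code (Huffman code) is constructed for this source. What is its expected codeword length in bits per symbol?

Probabilities are the counts divided by 50.
Repeatedly combine the two least-probable nodes; the expected code length is the sum of the merged weights.
merge 4/25 + 11/50 → 19/50
merge 7/25 + 17/50 → 31/50
merge 19/50 + 31/50 → 1
L = 19/50 + 31/50 + 1 = 2 bits/symbol.

2 bits/symbol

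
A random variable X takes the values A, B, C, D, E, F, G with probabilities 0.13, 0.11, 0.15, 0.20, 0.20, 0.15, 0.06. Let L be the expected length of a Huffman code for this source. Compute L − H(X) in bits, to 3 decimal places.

0.044 bits

Entropy H = −Σ p log₂ p ≈ 2.7263 bits.
Huffman merges: 3/50+11/100→17/100; 13/100+3/20→7/25; 3/20+17/100→8/25; 1/5+1/5→2/5; 7/25+8/25→3/5; 2/5+3/5→1. L = 277/100 ≈ 2.7700.
L − H = 2.7700 − 2.7263 = 0.044 bits.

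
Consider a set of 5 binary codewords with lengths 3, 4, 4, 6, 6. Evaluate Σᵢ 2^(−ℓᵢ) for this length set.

0.28125

With common denominator 2^6 = 64: Σ 2^(−ℓᵢ) = 8/64 + 4/64 + 4/64 + 1/64 + 1/64 = 18/64 = 0.28125.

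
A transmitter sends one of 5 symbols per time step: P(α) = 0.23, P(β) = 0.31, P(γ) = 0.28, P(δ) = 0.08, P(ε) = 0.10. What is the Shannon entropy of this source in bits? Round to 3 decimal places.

H = −Σ pᵢ log₂ pᵢ.
−0.23·log₂(0.23) = 0.4877
−0.31·log₂(0.31) = 0.5238
−0.28·log₂(0.28) = 0.5142
−0.08·log₂(0.08) = 0.2915
−0.10·log₂(0.10) = 0.3322
Sum ≈ 2.1494 → 2.149 bits.

2.149 bits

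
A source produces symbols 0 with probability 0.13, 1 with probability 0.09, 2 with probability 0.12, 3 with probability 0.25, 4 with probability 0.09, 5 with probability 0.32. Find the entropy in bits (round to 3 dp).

2.401 bits

H = −Σ pᵢ log₂ pᵢ.
−0.13·log₂(0.13) = 0.3826
−0.09·log₂(0.09) = 0.3127
−0.12·log₂(0.12) = 0.3671
−0.25·log₂(0.25) = 0.5000
−0.09·log₂(0.09) = 0.3127
−0.32·log₂(0.32) = 0.5260
Sum ≈ 2.4011 → 2.401 bits.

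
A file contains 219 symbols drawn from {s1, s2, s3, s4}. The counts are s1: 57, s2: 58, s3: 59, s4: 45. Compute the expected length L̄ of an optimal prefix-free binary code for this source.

2 bits/symbol

Probabilities are the counts divided by 219.
Repeatedly combine the two least-probable nodes; the expected code length is the sum of the merged weights.
merge 15/73 + 19/73 → 34/73
merge 58/219 + 59/219 → 39/73
merge 34/73 + 39/73 → 1
L = 34/73 + 39/73 + 1 = 2 bits/symbol.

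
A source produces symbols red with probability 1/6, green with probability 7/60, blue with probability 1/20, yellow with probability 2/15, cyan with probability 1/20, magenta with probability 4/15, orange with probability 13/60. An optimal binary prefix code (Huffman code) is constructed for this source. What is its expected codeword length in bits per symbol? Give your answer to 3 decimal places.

Repeatedly combine the two least-probable nodes; the expected code length is the sum of the merged weights.
merge 1/20 + 1/20 → 1/10
merge 1/10 + 7/60 → 13/60
merge 2/15 + 1/6 → 3/10
merge 13/60 + 13/60 → 13/30
merge 4/15 + 3/10 → 17/30
merge 13/30 + 17/30 → 1
L = 1/10 + 13/60 + 3/10 + 13/30 + 17/30 + 1 = 157/60 ≈ 2.617 bits/symbol.

2.617 bits/symbol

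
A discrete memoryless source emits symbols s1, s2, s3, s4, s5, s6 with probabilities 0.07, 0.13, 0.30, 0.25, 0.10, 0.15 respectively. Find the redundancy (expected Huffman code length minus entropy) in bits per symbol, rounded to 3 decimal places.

0.035 bits

Entropy H = −Σ p log₂ p ≈ 2.4150 bits.
Huffman merges: 7/100+1/10→17/100; 13/100+3/20→7/25; 17/100+1/4→21/50; 7/25+3/10→29/50; 21/50+29/50→1. L = 49/20 ≈ 2.4500.
L − H = 2.4500 − 2.4150 = 0.035 bits.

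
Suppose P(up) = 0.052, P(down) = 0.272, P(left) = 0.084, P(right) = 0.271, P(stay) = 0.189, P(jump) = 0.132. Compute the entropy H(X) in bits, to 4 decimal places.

2.3832 bits

H = −Σ pᵢ log₂ pᵢ.
−0.052·log₂(0.052) = 0.2218
−0.272·log₂(0.272) = 0.5109
−0.084·log₂(0.084) = 0.3002
−0.271·log₂(0.271) = 0.5105
−0.189·log₂(0.189) = 0.4543
−0.132·log₂(0.132) = 0.3856
Sum ≈ 2.3832 → 2.3832 bits.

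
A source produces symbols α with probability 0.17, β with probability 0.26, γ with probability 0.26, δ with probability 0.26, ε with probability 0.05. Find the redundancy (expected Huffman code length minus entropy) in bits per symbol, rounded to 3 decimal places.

0.053 bits

Entropy H = −Σ p log₂ p ≈ 2.1665 bits.
Huffman merges: 1/20+17/100→11/50; 11/50+13/50→12/25; 13/50+13/50→13/25; 12/25+13/25→1. L = 111/50 ≈ 2.2200.
L − H = 2.2200 − 2.1665 = 0.053 bits.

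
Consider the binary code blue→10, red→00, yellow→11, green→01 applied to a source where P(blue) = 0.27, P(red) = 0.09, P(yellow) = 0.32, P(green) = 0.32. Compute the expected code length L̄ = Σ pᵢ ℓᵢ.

L̄ = Σ pᵢ·ℓᵢ = 0.27·2 + 0.09·2 + 0.32·2 + 0.32·2 = 2 bits/symbol.

2 bits/symbol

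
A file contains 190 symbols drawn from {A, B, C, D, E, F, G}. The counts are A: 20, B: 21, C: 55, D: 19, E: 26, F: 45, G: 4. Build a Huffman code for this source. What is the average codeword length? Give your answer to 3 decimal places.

2.595 bits/symbol

Probabilities are the counts divided by 190.
Repeatedly combine the two least-probable nodes; the expected code length is the sum of the merged weights.
merge 2/95 + 1/10 → 23/190
merge 2/19 + 21/190 → 41/190
merge 23/190 + 13/95 → 49/190
merge 41/190 + 9/38 → 43/95
merge 49/190 + 11/38 → 52/95
merge 43/95 + 52/95 → 1
L = 23/190 + 41/190 + 49/190 + 43/95 + 52/95 + 1 = 493/190 ≈ 2.595 bits/symbol.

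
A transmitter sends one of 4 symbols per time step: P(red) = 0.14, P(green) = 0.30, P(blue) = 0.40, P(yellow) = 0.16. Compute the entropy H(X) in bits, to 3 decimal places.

1.870 bits

H = −Σ pᵢ log₂ pᵢ.
−0.14·log₂(0.14) = 0.3971
−0.30·log₂(0.30) = 0.5211
−0.40·log₂(0.40) = 0.5288
−0.16·log₂(0.16) = 0.4230
Sum ≈ 1.8700 → 1.870 bits.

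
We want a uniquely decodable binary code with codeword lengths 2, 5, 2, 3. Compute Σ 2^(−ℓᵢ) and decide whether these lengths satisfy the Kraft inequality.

0.65625; yes

With common denominator 2^5 = 32: Σ 2^(−ℓᵢ) = 8/32 + 1/32 + 8/32 + 4/32 = 21/32 = 0.65625.
Kraft's inequality requires Σ ≤ 1; here Σ = 0.65625 ≤ 1, so such a prefix code exists.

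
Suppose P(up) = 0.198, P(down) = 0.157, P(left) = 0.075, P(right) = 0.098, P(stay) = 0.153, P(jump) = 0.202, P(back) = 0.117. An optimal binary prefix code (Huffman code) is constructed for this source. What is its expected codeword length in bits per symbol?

2.773 bits/symbol

Repeatedly combine the two least-probable nodes; the expected code length is the sum of the merged weights.
merge 3/40 + 49/500 → 173/1000
merge 117/1000 + 153/1000 → 27/100
merge 157/1000 + 173/1000 → 33/100
merge 99/500 + 101/500 → 2/5
merge 27/100 + 33/100 → 3/5
merge 2/5 + 3/5 → 1
L = 173/1000 + 27/100 + 33/100 + 2/5 + 3/5 + 1 = 2773/1000 = 2.773 bits/symbol.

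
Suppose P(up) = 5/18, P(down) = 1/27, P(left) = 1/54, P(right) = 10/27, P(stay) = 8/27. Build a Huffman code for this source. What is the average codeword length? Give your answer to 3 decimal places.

Repeatedly combine the two least-probable nodes; the expected code length is the sum of the merged weights.
merge 1/54 + 1/27 → 1/18
merge 1/18 + 5/18 → 1/3
merge 8/27 + 1/3 → 17/27
merge 10/27 + 17/27 → 1
L = 1/18 + 1/3 + 17/27 + 1 = 109/54 ≈ 2.019 bits/symbol.

2.019 bits/symbol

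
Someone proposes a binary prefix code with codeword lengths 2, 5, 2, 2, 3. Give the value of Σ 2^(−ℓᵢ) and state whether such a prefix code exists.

0.90625; yes

With common denominator 2^5 = 32: Σ 2^(−ℓᵢ) = 8/32 + 1/32 + 8/32 + 8/32 + 4/32 = 29/32 = 0.90625.
Kraft's inequality requires Σ ≤ 1; here Σ = 0.90625 ≤ 1, so such a prefix code exists.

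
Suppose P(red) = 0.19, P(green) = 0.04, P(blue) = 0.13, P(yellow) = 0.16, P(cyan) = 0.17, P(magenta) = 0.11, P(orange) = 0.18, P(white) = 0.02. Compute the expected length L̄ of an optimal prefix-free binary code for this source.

Repeatedly combine the two least-probable nodes; the expected code length is the sum of the merged weights.
merge 1/50 + 1/25 → 3/50
merge 3/50 + 11/100 → 17/100
merge 13/100 + 4/25 → 29/100
merge 17/100 + 17/100 → 17/50
merge 9/50 + 19/100 → 37/100
merge 29/100 + 17/50 → 63/100
merge 37/100 + 63/100 → 1
L = 3/50 + 17/100 + 29/100 + 17/50 + 37/100 + 63/100 + 1 = 143/50 = 2.86 bits/symbol.

2.86 bits/symbol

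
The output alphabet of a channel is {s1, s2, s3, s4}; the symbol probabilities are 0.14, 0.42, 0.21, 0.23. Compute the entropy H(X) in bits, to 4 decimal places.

1.8832 bits

H = −Σ pᵢ log₂ pᵢ.
−0.14·log₂(0.14) = 0.3971
−0.42·log₂(0.42) = 0.5256
−0.21·log₂(0.21) = 0.4728
−0.23·log₂(0.23) = 0.4877
Sum ≈ 1.8832 → 1.8832 bits.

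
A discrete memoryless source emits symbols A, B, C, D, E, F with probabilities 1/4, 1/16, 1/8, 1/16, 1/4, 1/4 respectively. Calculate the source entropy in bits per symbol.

2.375 bits

Each probability is a power of 1/2, so log₂(1/p) is an integer.
H = Σ p·log₂(1/p) = 1/4·2 + 1/16·4 + 1/8·3 + 1/16·4 + 1/4·2 + 1/4·2 = 2.375 bits.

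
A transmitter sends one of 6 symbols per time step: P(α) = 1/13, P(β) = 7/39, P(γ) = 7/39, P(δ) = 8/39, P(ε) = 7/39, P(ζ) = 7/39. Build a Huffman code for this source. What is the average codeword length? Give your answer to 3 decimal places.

Repeatedly combine the two least-probable nodes; the expected code length is the sum of the merged weights.
merge 1/13 + 7/39 → 10/39
merge 7/39 + 7/39 → 14/39
merge 7/39 + 8/39 → 5/13
merge 10/39 + 14/39 → 8/13
merge 5/13 + 8/13 → 1
L = 10/39 + 14/39 + 5/13 + 8/13 + 1 = 34/13 ≈ 2.615 bits/symbol.

2.615 bits/symbol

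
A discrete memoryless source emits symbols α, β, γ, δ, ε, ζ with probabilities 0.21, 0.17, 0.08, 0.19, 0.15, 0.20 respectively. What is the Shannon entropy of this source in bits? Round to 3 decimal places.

H = −Σ pᵢ log₂ pᵢ.
−0.21·log₂(0.21) = 0.4728
−0.17·log₂(0.17) = 0.4346
−0.08·log₂(0.08) = 0.2915
−0.19·log₂(0.19) = 0.4552
−0.15·log₂(0.15) = 0.4105
−0.20·log₂(0.20) = 0.4644
Sum ≈ 2.5291 → 2.529 bits.

2.529 bits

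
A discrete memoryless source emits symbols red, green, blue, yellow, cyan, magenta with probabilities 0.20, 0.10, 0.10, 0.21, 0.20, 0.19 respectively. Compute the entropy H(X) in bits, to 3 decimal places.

H = −Σ pᵢ log₂ pᵢ.
−0.20·log₂(0.20) = 0.4644
−0.10·log₂(0.10) = 0.3322
−0.10·log₂(0.10) = 0.3322
−0.21·log₂(0.21) = 0.4728
−0.20·log₂(0.20) = 0.4644
−0.19·log₂(0.19) = 0.4552
Sum ≈ 2.5212 → 2.521 bits.

2.521 bits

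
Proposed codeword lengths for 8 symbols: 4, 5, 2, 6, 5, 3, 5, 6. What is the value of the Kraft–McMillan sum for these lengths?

0.5625

With common denominator 2^6 = 64: Σ 2^(−ℓᵢ) = 4/64 + 2/64 + 16/64 + 1/64 + 2/64 + 8/64 + 2/64 + 1/64 = 36/64 = 0.5625.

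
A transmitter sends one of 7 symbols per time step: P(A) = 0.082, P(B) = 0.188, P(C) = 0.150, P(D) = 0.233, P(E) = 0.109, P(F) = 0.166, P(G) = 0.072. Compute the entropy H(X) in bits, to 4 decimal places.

2.7013 bits

H = −Σ pᵢ log₂ pᵢ.
−0.082·log₂(0.082) = 0.2959
−0.188·log₂(0.188) = 0.4533
−0.150·log₂(0.150) = 0.4105
−0.233·log₂(0.233) = 0.4897
−0.109·log₂(0.109) = 0.3485
−0.166·log₂(0.166) = 0.4301
−0.072·log₂(0.072) = 0.2733
Sum ≈ 2.7013 → 2.7013 bits.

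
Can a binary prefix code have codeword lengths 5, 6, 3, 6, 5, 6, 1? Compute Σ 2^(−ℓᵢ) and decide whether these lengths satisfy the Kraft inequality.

0.734375; yes

With common denominator 2^6 = 64: Σ 2^(−ℓᵢ) = 2/64 + 1/64 + 8/64 + 1/64 + 2/64 + 1/64 + 32/64 = 47/64 = 0.734375.
Kraft's inequality requires Σ ≤ 1; here Σ = 0.734375 ≤ 1, so such a prefix code exists.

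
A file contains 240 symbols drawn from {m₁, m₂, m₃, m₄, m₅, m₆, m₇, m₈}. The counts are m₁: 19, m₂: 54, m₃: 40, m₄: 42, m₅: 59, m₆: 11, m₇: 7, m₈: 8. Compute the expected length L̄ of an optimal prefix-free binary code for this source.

Probabilities are the counts divided by 240.
Repeatedly combine the two least-probable nodes; the expected code length is the sum of the merged weights.
merge 7/240 + 1/30 → 1/16
merge 11/240 + 1/16 → 13/120
merge 19/240 + 13/120 → 3/16
merge 1/6 + 7/40 → 41/120
merge 3/16 + 9/40 → 33/80
merge 59/240 + 41/120 → 47/80
merge 33/80 + 47/80 → 1
L = 1/16 + 13/120 + 3/16 + 41/120 + 33/80 + 47/80 + 1 = 27/10 = 2.7 bits/symbol.

2.7 bits/symbol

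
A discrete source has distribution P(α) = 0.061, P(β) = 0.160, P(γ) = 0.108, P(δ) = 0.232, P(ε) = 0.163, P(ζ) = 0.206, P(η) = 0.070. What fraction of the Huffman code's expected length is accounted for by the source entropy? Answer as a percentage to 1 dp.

99.1%

Entropy H = −Σ p log₂ p ≈ 2.6696 bits.
Huffman merges: 61/1000+7/100→131/1000; 27/250+131/1000→239/1000; 4/25+163/1000→323/1000; 103/500+29/125→219/500; 239/1000+323/1000→281/500; 219/500+281/500→1. L = 2693/1000 ≈ 2.6930.
Efficiency = H/L = 2.6696/2.6930 = 99.1%.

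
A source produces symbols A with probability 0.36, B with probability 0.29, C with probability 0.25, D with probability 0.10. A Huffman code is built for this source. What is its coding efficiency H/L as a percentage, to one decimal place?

Entropy H = −Σ p log₂ p ≈ 1.8807 bits.
Huffman merges: 1/10+1/4→7/20; 29/100+7/20→16/25; 9/25+16/25→1. L = 199/100 ≈ 1.9900.
Efficiency = H/L = 1.8807/1.9900 = 94.5%.

94.5%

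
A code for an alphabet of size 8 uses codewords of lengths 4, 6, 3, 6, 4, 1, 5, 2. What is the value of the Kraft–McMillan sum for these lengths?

1.0625

With common denominator 2^6 = 64: Σ 2^(−ℓᵢ) = 4/64 + 1/64 + 8/64 + 1/64 + 4/64 + 32/64 + 2/64 + 16/64 = 68/64 = 1.0625.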